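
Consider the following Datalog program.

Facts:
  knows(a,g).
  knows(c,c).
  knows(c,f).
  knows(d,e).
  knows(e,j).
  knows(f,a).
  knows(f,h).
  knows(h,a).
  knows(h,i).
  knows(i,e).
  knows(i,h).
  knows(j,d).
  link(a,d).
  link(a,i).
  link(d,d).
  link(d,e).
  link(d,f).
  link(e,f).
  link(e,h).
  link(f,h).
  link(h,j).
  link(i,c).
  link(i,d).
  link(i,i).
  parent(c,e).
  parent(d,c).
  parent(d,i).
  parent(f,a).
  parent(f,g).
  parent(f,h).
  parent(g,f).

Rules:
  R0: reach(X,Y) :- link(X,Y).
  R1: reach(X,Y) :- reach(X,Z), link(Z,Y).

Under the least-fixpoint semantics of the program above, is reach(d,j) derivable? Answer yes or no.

round 1: derive reach(a,d) via R0 from link(a,d)
round 1: derive reach(a,i) via R0 from link(a,i)
round 1: derive reach(d,d) via R0 from link(d,d)
round 1: derive reach(d,e) via R0 from link(d,e)
round 1: derive reach(d,f) via R0 from link(d,f)
round 1: derive reach(e,f) via R0 from link(e,f)
round 1: derive reach(e,h) via R0 from link(e,h)
round 1: derive reach(f,h) via R0 from link(f,h)
round 1: derive reach(h,j) via R0 from link(h,j)
round 1: derive reach(i,c) via R0 from link(i,c)
round 1: derive reach(i,d) via R0 from link(i,d)
round 1: derive reach(i,i) via R0 from link(i,i)
round 2: derive reach(a,c) via R1 from reach(a,i), link(i,c)
round 2: derive reach(a,e) via R1 from reach(a,d), link(d,e)
round 2: derive reach(a,f) via R1 from reach(a,d), link(d,f)
round 2: derive reach(d,h) via R1 from reach(d,e), link(e,h)
round 2: derive reach(e,j) via R1 from reach(e,h), link(h,j)
round 2: derive reach(f,j) via R1 from reach(f,h), link(h,j)
round 2: derive reach(i,e) via R1 from reach(i,d), link(d,e)
round 2: derive reach(i,f) via R1 from reach(i,d), link(d,f)
round 3: derive reach(a,h) via R1 from reach(a,e), link(e,h)
round 3: derive reach(d,j) via R1 from reach(d,h), link(h,j)
round 3: derive reach(i,h) via R1 from reach(i,e), link(e,h)
round 4: derive reach(a,j) via R1 from reach(a,h), link(h,j)
round 4: derive reach(i,j) via R1 from reach(i,h), link(h,j)

yes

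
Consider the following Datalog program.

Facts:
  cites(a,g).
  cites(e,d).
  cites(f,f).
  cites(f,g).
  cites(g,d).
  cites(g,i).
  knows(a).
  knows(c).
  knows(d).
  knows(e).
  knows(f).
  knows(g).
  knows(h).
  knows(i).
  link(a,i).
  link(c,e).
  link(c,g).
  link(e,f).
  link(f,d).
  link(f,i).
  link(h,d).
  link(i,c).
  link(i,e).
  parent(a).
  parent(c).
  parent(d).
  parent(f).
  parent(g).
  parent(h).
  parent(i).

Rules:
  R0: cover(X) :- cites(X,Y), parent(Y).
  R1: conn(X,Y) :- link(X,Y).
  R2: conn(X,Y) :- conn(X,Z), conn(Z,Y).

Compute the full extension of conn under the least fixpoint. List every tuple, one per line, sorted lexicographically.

conn(a,c)
conn(a,d)
conn(a,e)
conn(a,f)
conn(a,g)
conn(a,i)
conn(c,c)
conn(c,d)
conn(c,e)
conn(c,f)
conn(c,g)
conn(c,i)
conn(e,c)
conn(e,d)
conn(e,e)
conn(e,f)
conn(e,g)
conn(e,i)
conn(f,c)
conn(f,d)
conn(f,e)
conn(f,f)
conn(f,g)
conn(f,i)
conn(h,d)
conn(i,c)
conn(i,d)
conn(i,e)
conn(i,f)
conn(i,g)
conn(i,i)

round 1: derive conn(a,i) via R1 from link(a,i)
round 1: derive conn(c,e) via R1 from link(c,e)
round 1: derive conn(c,g) via R1 from link(c,g)
round 1: derive conn(e,f) via R1 from link(e,f)
round 1: derive conn(f,d) via R1 from link(f,d)
round 1: derive conn(f,i) via R1 from link(f,i)
round 1: derive conn(h,d) via R1 from link(h,d)
round 1: derive conn(i,c) via R1 from link(i,c)
round 1: derive conn(i,e) via R1 from link(i,e)
round 2: derive conn(a,c) via R2 from conn(a,i), conn(i,c)
round 2: derive conn(a,e) via R2 from conn(a,i), conn(i,e)
round 2: derive conn(c,f) via R2 from conn(c,e), conn(e,f)
round 2: derive conn(e,d) via R2 from conn(e,f), conn(f,d)
round 2: derive conn(e,i) via R2 from conn(e,f), conn(f,i)
round 2: derive conn(f,c) via R2 from conn(f,i), conn(i,c)
round 2: derive conn(f,e) via R2 from conn(f,i), conn(i,e)
round 2: derive conn(i,f) via R2 from conn(i,e), conn(e,f)
round 2: derive conn(i,g) via R2 from conn(i,c), conn(c,g)
round 3: derive conn(a,d) via R2 from conn(a,e), conn(e,d)
round 3: derive conn(a,f) via R2 from conn(a,c), conn(c,f)
round 3: derive conn(a,g) via R2 from conn(a,c), conn(c,g)
round 3: derive conn(c,c) via R2 from conn(c,f), conn(f,c)
round 3: derive conn(c,d) via R2 from conn(c,e), conn(e,d)
round 3: derive conn(c,i) via R2 from conn(c,e), conn(e,i)
round 3: derive conn(e,c) via R2 from conn(e,f), conn(f,c)
round 3: derive conn(e,e) via R2 from conn(e,f), conn(f,e)
round 3: derive conn(e,g) via R2 from conn(e,i), conn(i,g)
round 3: derive conn(f,f) via R2 from conn(f,c), conn(c,f)
round 3: derive conn(f,g) via R2 from conn(f,c), conn(c,g)
round 3: derive conn(i,d) via R2 from conn(i,e), conn(e,d)
round 3: derive conn(i,i) via R2 from conn(i,e), conn(e,i)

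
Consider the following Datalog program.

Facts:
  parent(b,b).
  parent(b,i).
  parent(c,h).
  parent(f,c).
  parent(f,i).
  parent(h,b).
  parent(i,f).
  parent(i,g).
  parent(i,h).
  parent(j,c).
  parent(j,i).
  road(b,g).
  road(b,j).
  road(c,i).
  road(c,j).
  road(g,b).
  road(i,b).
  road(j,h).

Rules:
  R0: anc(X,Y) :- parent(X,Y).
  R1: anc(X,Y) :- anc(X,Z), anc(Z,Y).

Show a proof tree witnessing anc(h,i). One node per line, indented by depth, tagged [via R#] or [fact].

round 1: derive anc(b,b) via R0 from parent(b,b)
round 1: derive anc(b,i) via R0 from parent(b,i)
round 1: derive anc(c,h) via R0 from parent(c,h)
round 1: derive anc(f,c) via R0 from parent(f,c)
round 1: derive anc(f,i) via R0 from parent(f,i)
round 1: derive anc(h,b) via R0 from parent(h,b)
round 1: derive anc(i,f) via R0 from parent(i,f)
round 1: derive anc(i,g) via R0 from parent(i,g)
round 1: derive anc(i,h) via R0 from parent(i,h)
round 1: derive anc(j,c) via R0 from parent(j,c)
round 1: derive anc(j,i) via R0 from parent(j,i)
round 2: derive anc(b,f) via R1 from anc(b,i), anc(i,f)
round 2: derive anc(b,g) via R1 from anc(b,i), anc(i,g)
round 2: derive anc(b,h) via R1 from anc(b,i), anc(i,h)
round 2: derive anc(c,b) via R1 from anc(c,h), anc(h,b)
round 2: derive anc(f,f) via R1 from anc(f,i), anc(i,f)
round 2: derive anc(f,g) via R1 from anc(f,i), anc(i,g)
round 2: derive anc(f,h) via R1 from anc(f,c), anc(c,h)
round 2: derive anc(h,i) via R1 from anc(h,b), anc(b,i)
round 2: derive anc(i,b) via R1 from anc(i,h), anc(h,b)
round 2: derive anc(i,c) via R1 from anc(i,f), anc(f,c)
round 2: derive anc(i,i) via R1 from anc(i,f), anc(f,i)
round 2: derive anc(j,f) via R1 from anc(j,i), anc(i,f)
round 2: derive anc(j,g) via R1 from anc(j,i), anc(i,g)
round 2: derive anc(j,h) via R1 from anc(j,c), anc(c,h)
round 3: derive anc(b,c) via R1 from anc(b,f), anc(f,c)
round 3: derive anc(c,f) via R1 from anc(c,b), anc(b,f)
round 3: derive anc(c,g) via R1 from anc(c,b), anc(b,g)
round 3: derive anc(c,i) via R1 from anc(c,b), anc(b,i)
round 3: derive anc(f,b) via R1 from anc(f,c), anc(c,b)
round 3: derive anc(h,c) via R1 from anc(h,i), anc(i,c)
round 3: derive anc(h,f) via R1 from anc(h,b), anc(b,f)
round 3: derive anc(h,g) via R1 from anc(h,b), anc(b,g)
round 3: derive anc(h,h) via R1 from anc(h,b), anc(b,h)
round 3: derive anc(j,b) via R1 from anc(j,c), anc(c,b)
round 4: derive anc(c,c) via R1 from anc(c,b), anc(b,c)

anc(h,i)  [via R1]
  anc(h,b)  [via R0]
    parent(h,b)  [fact]
  anc(b,i)  [via R0]
    parent(b,i)  [fact]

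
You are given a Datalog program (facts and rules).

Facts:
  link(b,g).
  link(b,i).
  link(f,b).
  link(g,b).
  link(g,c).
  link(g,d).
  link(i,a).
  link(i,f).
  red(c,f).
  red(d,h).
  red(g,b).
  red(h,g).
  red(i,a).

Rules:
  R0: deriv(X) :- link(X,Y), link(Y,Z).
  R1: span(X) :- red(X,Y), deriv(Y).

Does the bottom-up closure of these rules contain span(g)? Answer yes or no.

round 1: derive deriv(b) via R0 from link(b,g), link(g,b)
round 1: derive deriv(f) via R0 from link(f,b), link(b,g)
round 1: derive deriv(g) via R0 from link(g,b), link(b,g)
round 1: derive deriv(i) via R0 from link(i,f), link(f,b)
round 2: derive span(c) via R1 from red(c,f), deriv(f)
round 2: derive span(g) via R1 from red(g,b), deriv(b)
round 2: derive span(h) via R1 from red(h,g), deriv(g)

yes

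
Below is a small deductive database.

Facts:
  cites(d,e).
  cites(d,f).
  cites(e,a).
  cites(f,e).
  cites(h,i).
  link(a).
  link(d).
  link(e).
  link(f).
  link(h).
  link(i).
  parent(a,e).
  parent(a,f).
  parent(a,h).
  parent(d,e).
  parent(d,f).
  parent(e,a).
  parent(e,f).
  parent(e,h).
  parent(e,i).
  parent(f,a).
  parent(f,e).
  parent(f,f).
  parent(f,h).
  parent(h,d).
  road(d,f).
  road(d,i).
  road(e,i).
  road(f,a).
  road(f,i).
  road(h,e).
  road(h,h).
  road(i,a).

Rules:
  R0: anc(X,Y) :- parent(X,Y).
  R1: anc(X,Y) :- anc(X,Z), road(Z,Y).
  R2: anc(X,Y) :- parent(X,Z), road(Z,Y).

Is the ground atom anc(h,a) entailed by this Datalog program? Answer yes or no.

round 1: derive anc(a,e) via R0 from parent(a,e)
round 1: derive anc(a,f) via R0 from parent(a,f)
round 1: derive anc(a,h) via R0 from parent(a,h)
round 1: derive anc(d,e) via R0 from parent(d,e)
round 1: derive anc(d,f) via R0 from parent(d,f)
round 1: derive anc(e,a) via R0 from parent(e,a)
round 1: derive anc(e,f) via R0 from parent(e,f)
round 1: derive anc(e,h) via R0 from parent(e,h)
round 1: derive anc(e,i) via R0 from parent(e,i)
round 1: derive anc(f,a) via R0 from parent(f,a)
round 1: derive anc(f,e) via R0 from parent(f,e)
round 1: derive anc(f,f) via R0 from parent(f,f)
round 1: derive anc(f,h) via R0 from parent(f,h)
round 1: derive anc(h,d) via R0 from parent(h,d)
round 1: derive anc(a,a) via R2 from parent(a,f), road(f,a)
round 1: derive anc(a,i) via R2 from parent(a,e), road(e,i)
round 1: derive anc(d,a) via R2 from parent(d,f), road(f,a)
round 1: derive anc(d,i) via R2 from parent(d,e), road(e,i)
round 1: derive anc(e,e) via R2 from parent(e,h), road(h,e)
round 1: derive anc(f,i) via R2 from parent(f,e), road(e,i)
round 1: derive anc(h,f) via R2 from parent(h,d), road(d,f)
round 1: derive anc(h,i) via R2 from parent(h,d), road(d,i)
round 2: derive anc(h,a) via R1 from anc(h,f), road(f,a)

yes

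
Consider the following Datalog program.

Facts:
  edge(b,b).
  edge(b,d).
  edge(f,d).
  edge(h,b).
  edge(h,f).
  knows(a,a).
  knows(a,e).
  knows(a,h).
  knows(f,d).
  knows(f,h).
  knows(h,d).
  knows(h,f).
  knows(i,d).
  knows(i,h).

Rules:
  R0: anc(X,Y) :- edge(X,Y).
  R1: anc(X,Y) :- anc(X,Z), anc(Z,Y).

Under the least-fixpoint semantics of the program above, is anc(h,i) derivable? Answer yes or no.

round 1: derive anc(b,b) via R0 from edge(b,b)
round 1: derive anc(b,d) via R0 from edge(b,d)
round 1: derive anc(f,d) via R0 from edge(f,d)
round 1: derive anc(h,b) via R0 from edge(h,b)
round 1: derive anc(h,f) via R0 from edge(h,f)
round 2: derive anc(h,d) via R1 from anc(h,b), anc(b,d)

no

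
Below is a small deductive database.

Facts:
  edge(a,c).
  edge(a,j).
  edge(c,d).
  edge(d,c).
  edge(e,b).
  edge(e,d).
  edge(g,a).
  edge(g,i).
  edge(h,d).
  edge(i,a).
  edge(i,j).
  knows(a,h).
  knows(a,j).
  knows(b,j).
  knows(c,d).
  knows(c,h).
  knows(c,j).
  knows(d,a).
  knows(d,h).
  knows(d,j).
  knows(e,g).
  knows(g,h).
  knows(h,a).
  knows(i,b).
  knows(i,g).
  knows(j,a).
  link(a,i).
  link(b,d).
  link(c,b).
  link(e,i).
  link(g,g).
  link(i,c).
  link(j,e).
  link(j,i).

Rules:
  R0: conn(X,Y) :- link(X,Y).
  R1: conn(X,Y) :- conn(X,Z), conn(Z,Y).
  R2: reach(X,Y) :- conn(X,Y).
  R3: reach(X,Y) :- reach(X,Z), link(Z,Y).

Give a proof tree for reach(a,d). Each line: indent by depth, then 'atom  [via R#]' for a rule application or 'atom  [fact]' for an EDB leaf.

round 1: derive conn(a,i) via R0 from link(a,i)
round 1: derive conn(b,d) via R0 from link(b,d)
round 1: derive conn(c,b) via R0 from link(c,b)
round 1: derive conn(e,i) via R0 from link(e,i)
round 1: derive conn(g,g) via R0 from link(g,g)
round 1: derive conn(i,c) via R0 from link(i,c)
round 1: derive conn(j,e) via R0 from link(j,e)
round 1: derive conn(j,i) via R0 from link(j,i)
round 2: derive conn(a,c) via R1 from conn(a,i), conn(i,c)
round 2: derive conn(c,d) via R1 from conn(c,b), conn(b,d)
round 2: derive conn(e,c) via R1 from conn(e,i), conn(i,c)
round 2: derive conn(i,b) via R1 from conn(i,c), conn(c,b)
round 2: derive conn(j,c) via R1 from conn(j,i), conn(i,c)
round 2: derive reach(a,i) via R2 from conn(a,i)
round 2: derive reach(b,d) via R2 from conn(b,d)
round 2: derive reach(c,b) via R2 from conn(c,b)
round 2: derive reach(e,i) via R2 from conn(e,i)
round 2: derive reach(g,g) via R2 from conn(g,g)
round 2: derive reach(i,c) via R2 from conn(i,c)
round 2: derive reach(j,e) via R2 from conn(j,e)
round 2: derive reach(j,i) via R2 from conn(j,i)
round 3: derive conn(a,b) via R1 from conn(a,c), conn(c,b)
round 3: derive conn(a,d) via R1 from conn(a,c), conn(c,d)
round 3: derive conn(e,b) via R1 from conn(e,c), conn(c,b)
round 3: derive conn(e,d) via R1 from conn(e,c), conn(c,d)
round 3: derive conn(i,d) via R1 from conn(i,b), conn(b,d)
round 3: derive conn(j,b) via R1 from conn(j,c), conn(c,b)
round 3: derive conn(j,d) via R1 from conn(j,c), conn(c,d)
round 3: derive reach(a,c) via R2 from conn(a,c)
round 3: derive reach(c,d) via R2 from conn(c,d)
round 3: derive reach(e,c) via R2 from conn(e,c)
round 3: derive reach(i,b) via R2 from conn(i,b)
round 3: derive reach(j,c) via R2 from conn(j,c)
round 4: derive reach(a,b) via R2 from conn(a,b)
round 4: derive reach(a,d) via R2 from conn(a,d)
round 4: derive reach(e,b) via R2 from conn(e,b)
round 4: derive reach(e,d) via R2 from conn(e,d)
round 4: derive reach(i,d) via R2 from conn(i,d)
round 4: derive reach(j,b) via R2 from conn(j,b)
round 4: derive reach(j,d) via R2 from conn(j,d)

reach(a,d)  [via R2]
  conn(a,d)  [via R1]
    conn(a,c)  [via R1]
      conn(a,i)  [via R0]
        link(a,i)  [fact]
      conn(i,c)  [via R0]
        link(i,c)  [fact]
    conn(c,d)  [via R1]
      conn(c,b)  [via R0]
        link(c,b)  [fact]
      conn(b,d)  [via R0]
        link(b,d)  [fact]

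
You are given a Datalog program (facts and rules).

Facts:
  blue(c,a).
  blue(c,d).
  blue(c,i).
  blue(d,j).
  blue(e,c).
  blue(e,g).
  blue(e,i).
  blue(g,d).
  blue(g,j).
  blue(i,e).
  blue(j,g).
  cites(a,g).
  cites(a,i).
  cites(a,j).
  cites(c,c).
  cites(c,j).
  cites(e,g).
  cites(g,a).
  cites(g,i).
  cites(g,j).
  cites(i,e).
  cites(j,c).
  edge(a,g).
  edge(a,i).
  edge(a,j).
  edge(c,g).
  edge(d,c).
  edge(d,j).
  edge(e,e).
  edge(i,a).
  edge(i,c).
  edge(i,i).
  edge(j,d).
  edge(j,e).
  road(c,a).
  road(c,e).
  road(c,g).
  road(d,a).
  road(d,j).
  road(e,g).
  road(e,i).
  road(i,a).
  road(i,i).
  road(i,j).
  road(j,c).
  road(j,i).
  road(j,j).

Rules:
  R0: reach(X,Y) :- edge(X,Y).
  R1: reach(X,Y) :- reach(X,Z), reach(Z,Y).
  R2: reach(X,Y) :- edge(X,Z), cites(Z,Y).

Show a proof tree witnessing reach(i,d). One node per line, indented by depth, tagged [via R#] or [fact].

round 1: derive reach(a,g) via R0 from edge(a,g)
round 1: derive reach(a,i) via R0 from edge(a,i)
round 1: derive reach(a,j) via R0 from edge(a,j)
round 1: derive reach(c,g) via R0 from edge(c,g)
round 1: derive reach(d,c) via R0 from edge(d,c)
round 1: derive reach(d,j) via R0 from edge(d,j)
round 1: derive reach(e,e) via R0 from edge(e,e)
round 1: derive reach(i,a) via R0 from edge(i,a)
round 1: derive reach(i,c) via R0 from edge(i,c)
round 1: derive reach(i,i) via R0 from edge(i,i)
round 1: derive reach(j,d) via R0 from edge(j,d)
round 1: derive reach(j,e) via R0 from edge(j,e)
round 1: derive reach(a,a) via R2 from edge(a,g), cites(g,a)
round 1: derive reach(a,c) via R2 from edge(a,j), cites(j,c)
round 1: derive reach(a,e) via R2 from edge(a,i), cites(i,e)
round 1: derive reach(c,a) via R2 from edge(c,g), cites(g,a)
round 1: derive reach(c,i) via R2 from edge(c,g), cites(g,i)
round 1: derive reach(c,j) via R2 from edge(c,g), cites(g,j)
round 1: derive reach(e,g) via R2 from edge(e,e), cites(e,g)
round 1: derive reach(i,e) via R2 from edge(i,i), cites(i,e)
round 1: derive reach(i,g) via R2 from edge(i,a), cites(a,g)
round 1: derive reach(i,j) via R2 from edge(i,a), cites(a,j)
round 1: derive reach(j,g) via R2 from edge(j,e), cites(e,g)
round 2: derive reach(a,d) via R1 from reach(a,j), reach(j,d)
round 2: derive reach(c,c) via R1 from reach(c,a), reach(a,c)
round 2: derive reach(c,d) via R1 from reach(c,j), reach(j,d)
round 2: derive reach(c,e) via R1 from reach(c,a), reach(a,e)
round 2: derive reach(d,a) via R1 from reach(d,c), reach(c,a)
round 2: derive reach(d,d) via R1 from reach(d,j), reach(j,d)
round 2: derive reach(d,e) via R1 from reach(d,j), reach(j,e)
round 2: derive reach(d,g) via R1 from reach(d,c), reach(c,g)
round 2: derive reach(d,i) via R1 from reach(d,c), reach(c,i)
round 2: derive reach(i,d) via R1 from reach(i,j), reach(j,d)
round 2: derive reach(j,c) via R1 from reach(j,d), reach(d,c)
round 2: derive reach(j,j) via R1 from reach(j,d), reach(d,j)
round 3: derive reach(j,a) via R1 from reach(j,c), reach(c,a)
round 3: derive reach(j,i) via R1 from reach(j,c), reach(c,i)

reach(i,d)  [via R1]
  reach(i,j)  [via R2]
    edge(i,a)  [fact]
    cites(a,j)  [fact]
  reach(j,d)  [via R0]
    edge(j,d)  [fact]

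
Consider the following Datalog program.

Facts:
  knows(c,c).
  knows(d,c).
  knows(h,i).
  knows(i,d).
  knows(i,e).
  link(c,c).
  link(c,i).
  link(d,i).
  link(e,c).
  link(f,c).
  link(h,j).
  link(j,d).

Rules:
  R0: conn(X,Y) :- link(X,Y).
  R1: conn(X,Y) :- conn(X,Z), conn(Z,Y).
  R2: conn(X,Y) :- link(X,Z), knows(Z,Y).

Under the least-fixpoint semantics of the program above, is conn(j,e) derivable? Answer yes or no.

yes

round 1: derive conn(c,c) via R0 from link(c,c)
round 1: derive conn(c,i) via R0 from link(c,i)
round 1: derive conn(d,i) via R0 from link(d,i)
round 1: derive conn(e,c) via R0 from link(e,c)
round 1: derive conn(f,c) via R0 from link(f,c)
round 1: derive conn(h,j) via R0 from link(h,j)
round 1: derive conn(j,d) via R0 from link(j,d)
round 1: derive conn(c,d) via R2 from link(c,i), knows(i,d)
round 1: derive conn(c,e) via R2 from link(c,i), knows(i,e)
round 1: derive conn(d,d) via R2 from link(d,i), knows(i,d)
round 1: derive conn(d,e) via R2 from link(d,i), knows(i,e)
round 1: derive conn(j,c) via R2 from link(j,d), knows(d,c)
round 2: derive conn(d,c) via R1 from conn(d,e), conn(e,c)
round 2: derive conn(e,d) via R1 from conn(e,c), conn(c,d)
round 2: derive conn(e,e) via R1 from conn(e,c), conn(c,e)
round 2: derive conn(e,i) via R1 from conn(e,c), conn(c,i)
round 2: derive conn(f,d) via R1 from conn(f,c), conn(c,d)
round 2: derive conn(f,e) via R1 from conn(f,c), conn(c,e)
round 2: derive conn(f,i) via R1 from conn(f,c), conn(c,i)
round 2: derive conn(h,c) via R1 from conn(h,j), conn(j,c)
round 2: derive conn(h,d) via R1 from conn(h,j), conn(j,d)
round 2: derive conn(j,e) via R1 from conn(j,c), conn(c,e)
round 2: derive conn(j,i) via R1 from conn(j,c), conn(c,i)
round 3: derive conn(h,e) via R1 from conn(h,c), conn(c,e)
round 3: derive conn(h,i) via R1 from conn(h,c), conn(c,i)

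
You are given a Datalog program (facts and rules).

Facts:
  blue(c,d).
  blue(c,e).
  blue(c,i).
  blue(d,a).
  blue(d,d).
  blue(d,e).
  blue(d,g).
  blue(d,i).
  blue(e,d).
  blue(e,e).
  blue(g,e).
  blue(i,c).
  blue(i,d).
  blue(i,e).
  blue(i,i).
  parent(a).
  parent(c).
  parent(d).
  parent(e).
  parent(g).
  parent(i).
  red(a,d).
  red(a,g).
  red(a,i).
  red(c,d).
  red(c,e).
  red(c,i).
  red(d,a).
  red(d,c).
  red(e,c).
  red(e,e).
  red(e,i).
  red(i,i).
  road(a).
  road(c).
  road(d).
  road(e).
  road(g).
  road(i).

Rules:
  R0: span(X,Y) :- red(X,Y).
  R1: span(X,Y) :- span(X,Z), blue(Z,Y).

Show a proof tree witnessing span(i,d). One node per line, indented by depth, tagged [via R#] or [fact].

round 1: derive span(a,d) via R0 from red(a,d)
round 1: derive span(a,g) via R0 from red(a,g)
round 1: derive span(a,i) via R0 from red(a,i)
round 1: derive span(c,d) via R0 from red(c,d)
round 1: derive span(c,e) via R0 from red(c,e)
round 1: derive span(c,i) via R0 from red(c,i)
round 1: derive span(d,a) via R0 from red(d,a)
round 1: derive span(d,c) via R0 from red(d,c)
round 1: derive span(e,c) via R0 from red(e,c)
round 1: derive span(e,e) via R0 from red(e,e)
round 1: derive span(e,i) via R0 from red(e,i)
round 1: derive span(i,i) via R0 from red(i,i)
round 2: derive span(a,a) via R1 from span(a,d), blue(d,a)
round 2: derive span(a,c) via R1 from span(a,i), blue(i,c)
round 2: derive span(a,e) via R1 from span(a,d), blue(d,e)
round 2: derive span(c,a) via R1 from span(c,d), blue(d,a)
round 2: derive span(c,c) via R1 from span(c,i), blue(i,c)
round 2: derive span(c,g) via R1 from span(c,d), blue(d,g)
round 2: derive span(d,d) via R1 from span(d,c), blue(c,d)
round 2: derive span(d,e) via R1 from span(d,c), blue(c,e)
round 2: derive span(d,i) via R1 from span(d,c), blue(c,i)
round 2: derive span(e,d) via R1 from span(e,c), blue(c,d)
round 2: derive span(i,c) via R1 from span(i,i), blue(i,c)
round 2: derive span(i,d) via R1 from span(i,i), blue(i,d)
round 2: derive span(i,e) via R1 from span(i,i), blue(i,e)
round 3: derive span(d,g) via R1 from span(d,d), blue(d,g)
round 3: derive span(e,a) via R1 from span(e,d), blue(d,a)
round 3: derive span(e,g) via R1 from span(e,d), blue(d,g)
round 3: derive span(i,a) via R1 from span(i,d), blue(d,a)
round 3: derive span(i,g) via R1 from span(i,d), blue(d,g)

span(i,d)  [via R1]
  span(i,i)  [via R0]
    red(i,i)  [fact]
  blue(i,d)  [fact]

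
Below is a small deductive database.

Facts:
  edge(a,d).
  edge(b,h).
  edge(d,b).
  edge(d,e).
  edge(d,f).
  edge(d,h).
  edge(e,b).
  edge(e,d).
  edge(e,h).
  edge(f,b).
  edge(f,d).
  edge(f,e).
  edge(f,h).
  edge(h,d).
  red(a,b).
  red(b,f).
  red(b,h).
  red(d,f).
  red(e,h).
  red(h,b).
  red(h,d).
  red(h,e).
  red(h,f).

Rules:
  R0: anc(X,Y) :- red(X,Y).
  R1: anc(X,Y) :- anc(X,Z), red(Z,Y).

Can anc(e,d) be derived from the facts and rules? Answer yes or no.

yes

round 1: derive anc(a,b) via R0 from red(a,b)
round 1: derive anc(b,f) via R0 from red(b,f)
round 1: derive anc(b,h) via R0 from red(b,h)
round 1: derive anc(d,f) via R0 from red(d,f)
round 1: derive anc(e,h) via R0 from red(e,h)
round 1: derive anc(h,b) via R0 from red(h,b)
round 1: derive anc(h,d) via R0 from red(h,d)
round 1: derive anc(h,e) via R0 from red(h,e)
round 1: derive anc(h,f) via R0 from red(h,f)
round 2: derive anc(a,f) via R1 from anc(a,b), red(b,f)
round 2: derive anc(a,h) via R1 from anc(a,b), red(b,h)
round 2: derive anc(b,b) via R1 from anc(b,h), red(h,b)
round 2: derive anc(b,d) via R1 from anc(b,h), red(h,d)
round 2: derive anc(b,e) via R1 from anc(b,h), red(h,e)
round 2: derive anc(e,b) via R1 from anc(e,h), red(h,b)
round 2: derive anc(e,d) via R1 from anc(e,h), red(h,d)
round 2: derive anc(e,e) via R1 from anc(e,h), red(h,e)
round 2: derive anc(e,f) via R1 from anc(e,h), red(h,f)
round 2: derive anc(h,h) via R1 from anc(h,b), red(b,h)
round 3: derive anc(a,d) via R1 from anc(a,h), red(h,d)
round 3: derive anc(a,e) via R1 from anc(a,h), red(h,e)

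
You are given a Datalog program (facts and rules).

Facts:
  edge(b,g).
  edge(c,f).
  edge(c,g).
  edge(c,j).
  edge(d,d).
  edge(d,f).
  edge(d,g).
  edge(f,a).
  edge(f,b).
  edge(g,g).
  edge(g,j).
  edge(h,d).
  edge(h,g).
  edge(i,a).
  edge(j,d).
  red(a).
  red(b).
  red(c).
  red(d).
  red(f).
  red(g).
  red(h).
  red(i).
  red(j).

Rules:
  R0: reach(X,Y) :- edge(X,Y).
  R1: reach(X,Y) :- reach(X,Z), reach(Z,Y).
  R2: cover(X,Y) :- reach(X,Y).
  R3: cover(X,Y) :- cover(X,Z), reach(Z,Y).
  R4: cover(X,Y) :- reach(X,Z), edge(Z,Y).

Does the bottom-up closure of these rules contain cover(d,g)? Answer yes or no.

yes

round 1: derive reach(b,g) via R0 from edge(b,g)
round 1: derive reach(c,f) via R0 from edge(c,f)
round 1: derive reach(c,g) via R0 from edge(c,g)
round 1: derive reach(c,j) via R0 from edge(c,j)
round 1: derive reach(d,d) via R0 from edge(d,d)
round 1: derive reach(d,f) via R0 from edge(d,f)
round 1: derive reach(d,g) via R0 from edge(d,g)
round 1: derive reach(f,a) via R0 from edge(f,a)
round 1: derive reach(f,b) via R0 from edge(f,b)
round 1: derive reach(g,g) via R0 from edge(g,g)
round 1: derive reach(g,j) via R0 from edge(g,j)
round 1: derive reach(h,d) via R0 from edge(h,d)
round 1: derive reach(h,g) via R0 from edge(h,g)
round 1: derive reach(i,a) via R0 from edge(i,a)
round 1: derive reach(j,d) via R0 from edge(j,d)
round 2: derive reach(b,j) via R1 from reach(b,g), reach(g,j)
round 2: derive reach(c,a) via R1 from reach(c,f), reach(f,a)
round 2: derive reach(c,b) via R1 from reach(c,f), reach(f,b)
round 2: derive reach(c,d) via R1 from reach(c,j), reach(j,d)
round 2: derive reach(d,a) via R1 from reach(d,f), reach(f,a)
round 2: derive reach(d,b) via R1 from reach(d,f), reach(f,b)
round 2: derive reach(d,j) via R1 from reach(d,g), reach(g,j)
round 2: derive reach(f,g) via R1 from reach(f,b), reach(b,g)
round 2: derive reach(g,d) via R1 from reach(g,j), reach(j,d)
round 2: derive reach(h,f) via R1 from reach(h,d), reach(d,f)
round 2: derive reach(h,j) via R1 from reach(h,g), reach(g,j)
round 2: derive reach(j,f) via R1 from reach(j,d), reach(d,f)
round 2: derive reach(j,g) via R1 from reach(j,d), reach(d,g)
round 2: derive cover(b,g) via R2 from reach(b,g)
round 2: derive cover(c,f) via R2 from reach(c,f)
round 2: derive cover(c,g) via R2 from reach(c,g)
round 2: derive cover(c,j) via R2 from reach(c,j)
round 2: derive cover(d,d) via R2 from reach(d,d)
round 2: derive cover(d,f) via R2 from reach(d,f)
round 2: derive cover(d,g) via R2 from reach(d,g)
round 2: derive cover(f,a) via R2 from reach(f,a)
round 2: derive cover(f,b) via R2 from reach(f,b)
round 2: derive cover(g,g) via R2 from reach(g,g)
round 2: derive cover(g,j) via R2 from reach(g,j)
round 2: derive cover(h,d) via R2 from reach(h,d)
round 2: derive cover(h,g) via R2 from reach(h,g)
round 2: derive cover(i,a) via R2 from reach(i,a)
round 2: derive cover(j,d) via R2 from reach(j,d)
round 2: derive cover(b,j) via R4 from reach(b,g), edge(g,j)
round 2: derive cover(c,a) via R4 from reach(c,f), edge(f,a)
round 2: derive cover(c,b) via R4 from reach(c,f), edge(f,b)
round 2: derive cover(c,d) via R4 from reach(c,j), edge(j,d)
round 2: derive cover(d,a) via R4 from reach(d,f), edge(f,a)
round 2: derive cover(d,b) via R4 from reach(d,f), edge(f,b)
round 2: derive cover(d,j) via R4 from reach(d,g), edge(g,j)
round 2: derive cover(f,g) via R4 from reach(f,b), edge(b,g)
round 2: derive cover(g,d) via R4 from reach(g,j), edge(j,d)
round 2: derive cover(h,f) via R4 from reach(h,d), edge(d,f)
round 2: derive cover(h,j) via R4 from reach(h,g), edge(g,j)
round 2: derive cover(j,f) via R4 from reach(j,d), edge(d,f)
round 2: derive cover(j,g) via R4 from reach(j,d), edge(d,g)
round 3: derive reach(b,d) via R1 from reach(b,g), reach(g,d)
round 3: derive reach(b,f) via R1 from reach(b,j), reach(j,f)
round 3: derive reach(f,d) via R1 from reach(f,g), reach(g,d)
round 3: derive reach(f,j) via R1 from reach(f,b), reach(b,j)
round 3: derive reach(g,a) via R1 from reach(g,d), reach(d,a)
round 3: derive reach(g,b) via R1 from reach(g,d), reach(d,b)
round 3: derive reach(g,f) via R1 from reach(g,d), reach(d,f)
round 3: derive reach(h,a) via R1 from reach(h,d), reach(d,a)
round 3: derive reach(h,b) via R1 from reach(h,d), reach(d,b)
round 3: derive reach(j,a) via R1 from reach(j,d), reach(d,a)
round 3: derive reach(j,b) via R1 from reach(j,d), reach(d,b)
round 3: derive reach(j,j) via R1 from reach(j,d), reach(d,j)
round 3: derive cover(b,d) via R3 from cover(b,g), reach(g,d)
round 3: derive cover(b,f) via R3 from cover(b,j), reach(j,f)
round 3: derive cover(f,d) via R3 from cover(f,g), reach(g,d)
round 3: derive cover(f,j) via R3 from cover(f,b), reach(b,j)
round 3: derive cover(g,a) via R3 from cover(g,d), reach(d,a)
round 3: derive cover(g,b) via R3 from cover(g,d), reach(d,b)
round 3: derive cover(g,f) via R3 from cover(g,d), reach(d,f)
round 3: derive cover(h,a) via R3 from cover(h,d), reach(d,a)
round 3: derive cover(h,b) via R3 from cover(h,d), reach(d,b)
round 3: derive cover(j,a) via R3 from cover(j,d), reach(d,a)
round 3: derive cover(j,b) via R3 from cover(j,d), reach(d,b)
round 3: derive cover(j,j) via R3 from cover(j,d), reach(d,j)
round 4: derive reach(b,a) via R1 from reach(b,d), reach(d,a)
round 4: derive reach(b,b) via R1 from reach(b,d), reach(d,b)
round 4: derive reach(f,f) via R1 from reach(f,b), reach(b,f)
round 4: derive cover(b,a) via R3 from cover(b,d), reach(d,a)
round 4: derive cover(b,b) via R3 from cover(b,d), reach(d,b)
round 4: derive cover(f,f) via R3 from cover(f,b), reach(b,f)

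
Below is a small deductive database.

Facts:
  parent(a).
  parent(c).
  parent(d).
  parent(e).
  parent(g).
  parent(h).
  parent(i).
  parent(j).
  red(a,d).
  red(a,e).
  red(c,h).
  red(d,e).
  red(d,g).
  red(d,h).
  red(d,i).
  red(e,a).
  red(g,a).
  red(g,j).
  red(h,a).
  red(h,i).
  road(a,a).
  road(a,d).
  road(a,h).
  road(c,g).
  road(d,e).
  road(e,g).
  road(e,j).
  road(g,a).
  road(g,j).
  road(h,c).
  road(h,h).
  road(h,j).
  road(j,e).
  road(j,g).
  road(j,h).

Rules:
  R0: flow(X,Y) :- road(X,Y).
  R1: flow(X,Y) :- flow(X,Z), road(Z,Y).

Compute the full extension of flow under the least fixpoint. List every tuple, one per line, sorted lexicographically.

flow(a,a)
flow(a,c)
flow(a,d)
flow(a,e)
flow(a,g)
flow(a,h)
flow(a,j)
flow(c,a)
flow(c,c)
flow(c,d)
flow(c,e)
flow(c,g)
flow(c,h)
flow(c,j)
flow(d,a)
flow(d,c)
flow(d,d)
flow(d,e)
flow(d,g)
flow(d,h)
flow(d,j)
flow(e,a)
flow(e,c)
flow(e,d)
flow(e,e)
flow(e,g)
flow(e,h)
flow(e,j)
flow(g,a)
flow(g,c)
flow(g,d)
flow(g,e)
flow(g,g)
flow(g,h)
flow(g,j)
flow(h,a)
flow(h,c)
flow(h,d)
flow(h,e)
flow(h,g)
flow(h,h)
flow(h,j)
flow(j,a)
flow(j,c)
flow(j,d)
flow(j,e)
flow(j,g)
flow(j,h)
flow(j,j)

round 1: derive flow(a,a) via R0 from road(a,a)
round 1: derive flow(a,d) via R0 from road(a,d)
round 1: derive flow(a,h) via R0 from road(a,h)
round 1: derive flow(c,g) via R0 from road(c,g)
round 1: derive flow(d,e) via R0 from road(d,e)
round 1: derive flow(e,g) via R0 from road(e,g)
round 1: derive flow(e,j) via R0 from road(e,j)
round 1: derive flow(g,a) via R0 from road(g,a)
round 1: derive flow(g,j) via R0 from road(g,j)
round 1: derive flow(h,c) via R0 from road(h,c)
round 1: derive flow(h,h) via R0 from road(h,h)
round 1: derive flow(h,j) via R0 from road(h,j)
round 1: derive flow(j,e) via R0 from road(j,e)
round 1: derive flow(j,g) via R0 from road(j,g)
round 1: derive flow(j,h) via R0 from road(j,h)
round 2: derive flow(a,c) via R1 from flow(a,h), road(h,c)
round 2: derive flow(a,e) via R1 from flow(a,d), road(d,e)
round 2: derive flow(a,j) via R1 from flow(a,h), road(h,j)
round 2: derive flow(c,a) via R1 from flow(c,g), road(g,a)
round 2: derive flow(c,j) via R1 from flow(c,g), road(g,j)
round 2: derive flow(d,g) via R1 from flow(d,e), road(e,g)
round 2: derive flow(d,j) via R1 from flow(d,e), road(e,j)
round 2: derive flow(e,a) via R1 from flow(e,g), road(g,a)
round 2: derive flow(e,e) via R1 from flow(e,j), road(j,e)
round 2: derive flow(e,h) via R1 from flow(e,j), road(j,h)
round 2: derive flow(g,d) via R1 from flow(g,a), road(a,d)
round 2: derive flow(g,e) via R1 from flow(g,j), road(j,e)
round 2: derive flow(g,g) via R1 from flow(g,j), road(j,g)
round 2: derive flow(g,h) via R1 from flow(g,a), road(a,h)
round 2: derive flow(h,e) via R1 from flow(h,j), road(j,e)
round 2: derive flow(h,g) via R1 from flow(h,c), road(c,g)
round 2: derive flow(j,a) via R1 from flow(j,g), road(g,a)
round 2: derive flow(j,c) via R1 from flow(j,h), road(h,c)
round 2: derive flow(j,j) via R1 from flow(j,e), road(e,j)
round 3: derive flow(a,g) via R1 from flow(a,c), road(c,g)
round 3: derive flow(c,d) via R1 from flow(c,a), road(a,d)
round 3: derive flow(c,e) via R1 from flow(c,j), road(j,e)
round 3: derive flow(c,h) via R1 from flow(c,a), road(a,h)
round 3: derive flow(d,a) via R1 from flow(d,g), road(g,a)
round 3: derive flow(d,h) via R1 from flow(d,j), road(j,h)
round 3: derive flow(e,c) via R1 from flow(e,h), road(h,c)
round 3: derive flow(e,d) via R1 from flow(e,a), road(a,d)
round 3: derive flow(g,c) via R1 from flow(g,h), road(h,c)
round 3: derive flow(h,a) via R1 from flow(h,g), road(g,a)
round 3: derive flow(j,d) via R1 from flow(j,a), road(a,d)
round 4: derive flow(c,c) via R1 from flow(c,h), road(h,c)
round 4: derive flow(d,c) via R1 from flow(d,h), road(h,c)
round 4: derive flow(d,d) via R1 from flow(d,a), road(a,d)
round 4: derive flow(h,d) via R1 from flow(h,a), road(a,d)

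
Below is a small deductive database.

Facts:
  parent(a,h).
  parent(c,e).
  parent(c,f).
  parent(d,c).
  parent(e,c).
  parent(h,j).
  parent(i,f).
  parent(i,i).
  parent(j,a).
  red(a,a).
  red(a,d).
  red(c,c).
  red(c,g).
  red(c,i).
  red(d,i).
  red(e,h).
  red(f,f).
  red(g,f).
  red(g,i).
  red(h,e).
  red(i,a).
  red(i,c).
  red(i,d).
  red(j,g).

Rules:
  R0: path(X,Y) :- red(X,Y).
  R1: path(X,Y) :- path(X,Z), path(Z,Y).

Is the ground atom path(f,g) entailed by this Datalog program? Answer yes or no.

round 1: derive path(a,a) via R0 from red(a,a)
round 1: derive path(a,d) via R0 from red(a,d)
round 1: derive path(c,c) via R0 from red(c,c)
round 1: derive path(c,g) via R0 from red(c,g)
round 1: derive path(c,i) via R0 from red(c,i)
round 1: derive path(d,i) via R0 from red(d,i)
round 1: derive path(e,h) via R0 from red(e,h)
round 1: derive path(f,f) via R0 from red(f,f)
round 1: derive path(g,f) via R0 from red(g,f)
round 1: derive path(g,i) via R0 from red(g,i)
round 1: derive path(h,e) via R0 from red(h,e)
round 1: derive path(i,a) via R0 from red(i,a)
round 1: derive path(i,c) via R0 from red(i,c)
round 1: derive path(i,d) via R0 from red(i,d)
round 1: derive path(j,g) via R0 from red(j,g)
round 2: derive path(a,i) via R1 from path(a,d), path(d,i)
round 2: derive path(c,a) via R1 from path(c,i), path(i,a)
round 2: derive path(c,d) via R1 from path(c,i), path(i,d)
round 2: derive path(c,f) via R1 from path(c,g), path(g,f)
round 2: derive path(d,a) via R1 from path(d,i), path(i,a)
round 2: derive path(d,c) via R1 from path(d,i), path(i,c)
round 2: derive path(d,d) via R1 from path(d,i), path(i,d)
round 2: derive path(e,e) via R1 from path(e,h), path(h,e)
round 2: derive path(g,a) via R1 from path(g,i), path(i,a)
round 2: derive path(g,c) via R1 from path(g,i), path(i,c)
round 2: derive path(g,d) via R1 from path(g,i), path(i,d)
round 2: derive path(h,h) via R1 from path(h,e), path(e,h)
round 2: derive path(i,g) via R1 from path(i,c), path(c,g)
round 2: derive path(i,i) via R1 from path(i,c), path(c,i)
round 2: derive path(j,f) via R1 from path(j,g), path(g,f)
round 2: derive path(j,i) via R1 from path(j,g), path(g,i)
round 3: derive path(a,c) via R1 from path(a,d), path(d,c)
round 3: derive path(a,g) via R1 from path(a,i), path(i,g)
round 3: derive path(d,f) via R1 from path(d,c), path(c,f)
round 3: derive path(d,g) via R1 from path(d,c), path(c,g)
round 3: derive path(g,g) via R1 from path(g,c), path(c,g)
round 3: derive path(i,f) via R1 from path(i,c), path(c,f)
round 3: derive path(j,a) via R1 from path(j,g), path(g,a)
round 3: derive path(j,c) via R1 from path(j,g), path(g,c)
round 3: derive path(j,d) via R1 from path(j,g), path(g,d)
round 4: derive path(a,f) via R1 from path(a,c), path(c,f)

no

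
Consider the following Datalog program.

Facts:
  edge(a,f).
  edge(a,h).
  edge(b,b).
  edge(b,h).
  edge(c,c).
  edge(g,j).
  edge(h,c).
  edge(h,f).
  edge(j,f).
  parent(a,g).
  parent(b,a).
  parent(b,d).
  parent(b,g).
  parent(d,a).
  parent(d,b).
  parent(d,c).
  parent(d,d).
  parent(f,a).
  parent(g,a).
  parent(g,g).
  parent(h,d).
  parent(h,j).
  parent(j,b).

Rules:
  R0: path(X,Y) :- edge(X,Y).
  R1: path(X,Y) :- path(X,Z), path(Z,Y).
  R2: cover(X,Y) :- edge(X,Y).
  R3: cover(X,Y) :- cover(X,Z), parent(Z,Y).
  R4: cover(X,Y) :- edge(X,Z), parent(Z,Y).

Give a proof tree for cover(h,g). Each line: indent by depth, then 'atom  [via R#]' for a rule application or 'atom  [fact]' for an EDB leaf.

round 1: derive cover(a,f) via R2 from edge(a,f)
round 1: derive cover(a,h) via R2 from edge(a,h)
round 1: derive cover(b,b) via R2 from edge(b,b)
round 1: derive cover(b,h) via R2 from edge(b,h)
round 1: derive cover(c,c) via R2 from edge(c,c)
round 1: derive cover(g,j) via R2 from edge(g,j)
round 1: derive cover(h,c) via R2 from edge(h,c)
round 1: derive cover(h,f) via R2 from edge(h,f)
round 1: derive cover(j,f) via R2 from edge(j,f)
round 1: derive cover(a,a) via R4 from edge(a,f), parent(f,a)
round 1: derive cover(a,d) via R4 from edge(a,h), parent(h,d)
round 1: derive cover(a,j) via R4 from edge(a,h), parent(h,j)
round 1: derive cover(b,a) via R4 from edge(b,b), parent(b,a)
round 1: derive cover(b,d) via R4 from edge(b,b), parent(b,d)
round 1: derive cover(b,g) via R4 from edge(b,b), parent(b,g)
round 1: derive cover(b,j) via R4 from edge(b,h), parent(h,j)
round 1: derive cover(g,b) via R4 from edge(g,j), parent(j,b)
round 1: derive cover(h,a) via R4 from edge(h,f), parent(f,a)
round 1: derive cover(j,a) via R4 from edge(j,f), parent(f,a)
round 2: derive cover(a,b) via R3 from cover(a,d), parent(d,b)
round 2: derive cover(a,c) via R3 from cover(a,d), parent(d,c)
round 2: derive cover(a,g) via R3 from cover(a,a), parent(a,g)
round 2: derive cover(b,c) via R3 from cover(b,d), parent(d,c)
round 2: derive cover(g,a) via R3 from cover(g,b), parent(b,a)
round 2: derive cover(g,d) via R3 from cover(g,b), parent(b,d)
round 2: derive cover(g,g) via R3 from cover(g,b), parent(b,g)
round 2: derive cover(h,g) via R3 from cover(h,a), parent(a,g)
round 2: derive cover(j,g) via R3 from cover(j,a), parent(a,g)
round 3: derive cover(g,c) via R3 from cover(g,d), parent(d,c)

cover(h,g)  [via R3]
  cover(h,a)  [via R4]
    edge(h,f)  [fact]
    parent(f,a)  [fact]
  parent(a,g)  [fact]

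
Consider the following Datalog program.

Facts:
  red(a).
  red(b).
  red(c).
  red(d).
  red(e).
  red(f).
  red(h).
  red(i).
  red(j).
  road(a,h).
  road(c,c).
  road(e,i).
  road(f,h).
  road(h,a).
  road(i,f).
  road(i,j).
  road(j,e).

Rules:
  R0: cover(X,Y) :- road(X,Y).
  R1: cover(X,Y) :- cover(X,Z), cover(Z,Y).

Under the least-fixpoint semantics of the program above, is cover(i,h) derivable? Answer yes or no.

round 1: derive cover(a,h) via R0 from road(a,h)
round 1: derive cover(c,c) via R0 from road(c,c)
round 1: derive cover(e,i) via R0 from road(e,i)
round 1: derive cover(f,h) via R0 from road(f,h)
round 1: derive cover(h,a) via R0 from road(h,a)
round 1: derive cover(i,f) via R0 from road(i,f)
round 1: derive cover(i,j) via R0 from road(i,j)
round 1: derive cover(j,e) via R0 from road(j,e)
round 2: derive cover(a,a) via R1 from cover(a,h), cover(h,a)
round 2: derive cover(e,f) via R1 from cover(e,i), cover(i,f)
round 2: derive cover(e,j) via R1 from cover(e,i), cover(i,j)
round 2: derive cover(f,a) via R1 from cover(f,h), cover(h,a)
round 2: derive cover(h,h) via R1 from cover(h,a), cover(a,h)
round 2: derive cover(i,e) via R1 from cover(i,j), cover(j,e)
round 2: derive cover(i,h) via R1 from cover(i,f), cover(f,h)
round 2: derive cover(j,i) via R1 from cover(j,e), cover(e,i)
round 3: derive cover(e,a) via R1 from cover(e,f), cover(f,a)
round 3: derive cover(e,e) via R1 from cover(e,i), cover(i,e)
round 3: derive cover(e,h) via R1 from cover(e,f), cover(f,h)
round 3: derive cover(i,a) via R1 from cover(i,f), cover(f,a)
round 3: derive cover(i,i) via R1 from cover(i,e), cover(e,i)
round 3: derive cover(j,f) via R1 from cover(j,e), cover(e,f)
round 3: derive cover(j,h) via R1 from cover(j,i), cover(i,h)
round 3: derive cover(j,j) via R1 from cover(j,e), cover(e,j)
round 4: derive cover(j,a) via R1 from cover(j,e), cover(e,a)

yes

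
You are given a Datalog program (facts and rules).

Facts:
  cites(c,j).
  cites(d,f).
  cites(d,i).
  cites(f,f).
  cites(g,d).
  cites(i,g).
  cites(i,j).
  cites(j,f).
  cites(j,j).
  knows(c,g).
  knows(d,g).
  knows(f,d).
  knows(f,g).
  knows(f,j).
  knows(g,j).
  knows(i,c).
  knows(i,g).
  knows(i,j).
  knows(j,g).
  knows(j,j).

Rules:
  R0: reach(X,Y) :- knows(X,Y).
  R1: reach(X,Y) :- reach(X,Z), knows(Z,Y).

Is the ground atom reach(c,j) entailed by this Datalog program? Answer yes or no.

yes

round 1: derive reach(c,g) via R0 from knows(c,g)
round 1: derive reach(d,g) via R0 from knows(d,g)
round 1: derive reach(f,d) via R0 from knows(f,d)
round 1: derive reach(f,g) via R0 from knows(f,g)
round 1: derive reach(f,j) via R0 from knows(f,j)
round 1: derive reach(g,j) via R0 from knows(g,j)
round 1: derive reach(i,c) via R0 from knows(i,c)
round 1: derive reach(i,g) via R0 from knows(i,g)
round 1: derive reach(i,j) via R0 from knows(i,j)
round 1: derive reach(j,g) via R0 from knows(j,g)
round 1: derive reach(j,j) via R0 from knows(j,j)
round 2: derive reach(c,j) via R1 from reach(c,g), knows(g,j)
round 2: derive reach(d,j) via R1 from reach(d,g), knows(g,j)
round 2: derive reach(g,g) via R1 from reach(g,j), knows(j,g)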